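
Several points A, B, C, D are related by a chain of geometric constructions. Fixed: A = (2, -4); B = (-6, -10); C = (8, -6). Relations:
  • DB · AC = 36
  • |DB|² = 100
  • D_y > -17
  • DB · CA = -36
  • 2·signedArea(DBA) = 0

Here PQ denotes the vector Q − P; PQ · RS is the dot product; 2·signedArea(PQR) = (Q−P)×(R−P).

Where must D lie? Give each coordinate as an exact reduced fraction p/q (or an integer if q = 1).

1. D_x = -14  [2·signedArea(DBA) = 0 ∩ DB · AC = 36]
2. D_y = -16  [2·signedArea(DBA) = 0 ∩ DB · AC = 36]
   → D = (-14, -16)

D = (-14, -16)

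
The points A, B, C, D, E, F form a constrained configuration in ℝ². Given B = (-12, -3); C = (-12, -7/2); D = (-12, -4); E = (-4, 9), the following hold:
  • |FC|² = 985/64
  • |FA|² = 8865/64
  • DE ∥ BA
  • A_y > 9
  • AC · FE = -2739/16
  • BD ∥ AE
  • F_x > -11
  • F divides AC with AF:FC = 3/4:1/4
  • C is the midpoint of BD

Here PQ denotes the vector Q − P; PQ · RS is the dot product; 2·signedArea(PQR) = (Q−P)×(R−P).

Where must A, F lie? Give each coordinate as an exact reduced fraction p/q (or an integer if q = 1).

1. A_x = -4  [BD ∥ AE ∩ DE ∥ BA]
2. A_y = 10  [BD ∥ AE ∩ DE ∥ BA]
   → A = (-4, 10)
3. F_x = -10  [F divides AC with AF:FC = 3/4:1/4]
4. F_y = -1/8  [F divides AC with AF:FC = 3/4:1/4]
   → F = (-10, -1/8)

A = (-4, 10)
F = (-10, -1/8)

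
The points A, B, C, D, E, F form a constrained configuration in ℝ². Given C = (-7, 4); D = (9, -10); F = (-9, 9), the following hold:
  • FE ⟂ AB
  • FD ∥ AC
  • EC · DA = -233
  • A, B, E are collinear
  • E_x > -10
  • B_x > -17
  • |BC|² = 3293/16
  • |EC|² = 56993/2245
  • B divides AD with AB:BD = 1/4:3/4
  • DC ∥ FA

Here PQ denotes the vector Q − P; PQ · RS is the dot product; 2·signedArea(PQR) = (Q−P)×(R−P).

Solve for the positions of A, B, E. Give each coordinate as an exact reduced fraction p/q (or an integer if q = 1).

A = (-25, 23)
B = (-33/2, 59/4)
E = (-21921/2245, 18437/2245)

1. A_x = -25  [FD ∥ AC ∩ DC ∥ FA]
2. A_y = 23  [FD ∥ AC ∩ DC ∥ FA]
   → A = (-25, 23)
3. B_x = -33/2  [B divides AD with AB:BD = 1/4:3/4]
4. B_y = 59/4  [B divides AD with AB:BD = 1/4:3/4]
   → B = (-33/2, 59/4)
5. E_x = -21921/2245  [A, B, E are collinear ∩ FE ⟂ AB]
6. E_y = 18437/2245  [A, B, E are collinear ∩ FE ⟂ AB]
   → E = (-21921/2245, 18437/2245)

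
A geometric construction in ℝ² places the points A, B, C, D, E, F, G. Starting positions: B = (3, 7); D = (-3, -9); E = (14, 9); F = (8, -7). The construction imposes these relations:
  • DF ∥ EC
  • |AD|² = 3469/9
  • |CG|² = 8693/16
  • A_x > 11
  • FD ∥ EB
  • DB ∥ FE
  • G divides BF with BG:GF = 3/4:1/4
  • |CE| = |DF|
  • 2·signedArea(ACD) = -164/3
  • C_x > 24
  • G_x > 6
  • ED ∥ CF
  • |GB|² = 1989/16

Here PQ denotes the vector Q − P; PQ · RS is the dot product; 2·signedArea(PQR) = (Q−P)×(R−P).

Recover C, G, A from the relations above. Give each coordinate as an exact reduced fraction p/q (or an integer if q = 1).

1. C_x = 25  [ED ∥ CF ∩ DF ∥ EC]
2. C_y = 11  [ED ∥ CF ∩ DF ∥ EC]
   → C = (25, 11)
3. G_x = 27/4  [G divides BF with BG:GF = 3/4:1/4]
4. G_y = -7/2  [G divides BF with BG:GF = 3/4:1/4]
   → G = (27/4, -7/2)
5. A_x = 12  [line 20·x + -28·y + -412/3 = 0 ∩ |AD|² = 3469/9]
6. A_y = 11/3  [line 20·x + -28·y + -412/3 = 0 ∩ |AD|² = 3469/9]
   → A = (12, 11/3)

A = (12, 11/3)
C = (25, 11)
G = (27/4, -7/2)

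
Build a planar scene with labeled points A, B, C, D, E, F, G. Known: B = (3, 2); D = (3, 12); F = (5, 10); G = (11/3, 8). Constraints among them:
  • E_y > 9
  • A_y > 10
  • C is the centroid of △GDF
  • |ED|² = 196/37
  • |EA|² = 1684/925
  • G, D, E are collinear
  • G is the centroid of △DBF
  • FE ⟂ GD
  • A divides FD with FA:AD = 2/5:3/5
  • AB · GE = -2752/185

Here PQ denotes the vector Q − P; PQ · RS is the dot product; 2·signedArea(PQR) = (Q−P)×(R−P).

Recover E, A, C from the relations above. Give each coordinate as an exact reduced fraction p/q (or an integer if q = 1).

1. E_x = 125/37  [G, D, E are collinear ∩ FE ⟂ GD]
2. E_y = 360/37  [G, D, E are collinear ∩ FE ⟂ GD]
   → E = (125/37, 360/37)
3. A_x = 21/5  [A divides FD with FA:AD = 2/5:3/5]
4. A_y = 54/5  [A divides FD with FA:AD = 2/5:3/5]
   → A = (21/5, 54/5)
5. C_x = 35/9  [C is the centroid of △GDF]
6. C_y = 10  [C is the centroid of △GDF]
   → C = (35/9, 10)

A = (21/5, 54/5)
C = (35/9, 10)
E = (125/37, 360/37)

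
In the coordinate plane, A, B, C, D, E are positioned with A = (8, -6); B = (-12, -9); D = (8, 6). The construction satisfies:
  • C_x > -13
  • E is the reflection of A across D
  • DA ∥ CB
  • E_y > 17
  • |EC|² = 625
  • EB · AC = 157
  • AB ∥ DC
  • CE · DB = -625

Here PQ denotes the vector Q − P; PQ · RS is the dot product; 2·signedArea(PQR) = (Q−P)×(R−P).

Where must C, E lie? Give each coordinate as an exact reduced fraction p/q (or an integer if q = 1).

1. C_x = -12  [DA ∥ CB ∩ AB ∥ DC]
2. C_y = 3  [DA ∥ CB ∩ AB ∥ DC]
   → C = (-12, 3)
3. E_x = 8  [E is the reflection of A across D]
4. E_y = 18  [E is the reflection of A across D]
   → E = (8, 18)

C = (-12, 3)
E = (8, 18)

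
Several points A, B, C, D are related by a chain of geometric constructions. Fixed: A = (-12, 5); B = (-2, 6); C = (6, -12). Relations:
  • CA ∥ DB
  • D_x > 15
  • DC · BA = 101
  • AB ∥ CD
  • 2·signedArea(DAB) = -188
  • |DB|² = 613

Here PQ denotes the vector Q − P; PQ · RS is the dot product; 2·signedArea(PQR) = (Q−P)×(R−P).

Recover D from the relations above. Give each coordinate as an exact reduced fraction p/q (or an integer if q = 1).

1. D_x = 16  [CA ∥ DB ∩ AB ∥ CD]
2. D_y = -11  [CA ∥ DB ∩ AB ∥ CD]
   → D = (16, -11)

D = (16, -11)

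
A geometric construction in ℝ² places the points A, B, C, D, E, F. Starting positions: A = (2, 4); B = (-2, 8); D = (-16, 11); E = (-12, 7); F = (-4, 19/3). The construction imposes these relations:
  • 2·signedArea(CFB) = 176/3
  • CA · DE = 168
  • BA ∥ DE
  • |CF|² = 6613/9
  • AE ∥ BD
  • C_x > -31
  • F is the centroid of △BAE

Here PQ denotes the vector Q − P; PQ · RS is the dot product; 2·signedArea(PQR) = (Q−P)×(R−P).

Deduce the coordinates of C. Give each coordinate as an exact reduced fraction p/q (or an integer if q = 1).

1. C_x = -30  [2·signedArea(CFB) = 176/3 ∩ CA · DE = 168]
2. C_y = 14  [2·signedArea(CFB) = 176/3 ∩ CA · DE = 168]
   → C = (-30, 14)

C = (-30, 14)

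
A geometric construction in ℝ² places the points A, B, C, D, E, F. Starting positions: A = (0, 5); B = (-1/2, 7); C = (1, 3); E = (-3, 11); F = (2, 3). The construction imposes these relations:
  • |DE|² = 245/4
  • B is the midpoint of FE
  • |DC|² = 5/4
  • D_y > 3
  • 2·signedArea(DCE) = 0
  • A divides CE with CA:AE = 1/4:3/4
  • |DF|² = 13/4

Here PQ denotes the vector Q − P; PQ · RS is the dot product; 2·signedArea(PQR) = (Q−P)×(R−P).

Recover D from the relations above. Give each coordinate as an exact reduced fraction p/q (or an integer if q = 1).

D = (1/2, 4)

1. D_x = 1/2  [line -8·x + -4·y + 20 = 0 ∩ |DC|² = 5/4]
2. D_y = 4  [line -8·x + -4·y + 20 = 0 ∩ |DC|² = 5/4]
   → D = (1/2, 4)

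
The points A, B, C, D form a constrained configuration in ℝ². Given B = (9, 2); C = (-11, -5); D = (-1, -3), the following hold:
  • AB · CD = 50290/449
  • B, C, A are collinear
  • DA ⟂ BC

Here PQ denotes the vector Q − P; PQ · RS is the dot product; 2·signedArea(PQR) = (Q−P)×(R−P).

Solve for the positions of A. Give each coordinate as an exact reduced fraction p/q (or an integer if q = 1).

1. A_x = -659/449  [B, C, A are collinear ∩ DA ⟂ BC]
2. A_y = -747/449  [B, C, A are collinear ∩ DA ⟂ BC]
   → A = (-659/449, -747/449)

A = (-659/449, -747/449)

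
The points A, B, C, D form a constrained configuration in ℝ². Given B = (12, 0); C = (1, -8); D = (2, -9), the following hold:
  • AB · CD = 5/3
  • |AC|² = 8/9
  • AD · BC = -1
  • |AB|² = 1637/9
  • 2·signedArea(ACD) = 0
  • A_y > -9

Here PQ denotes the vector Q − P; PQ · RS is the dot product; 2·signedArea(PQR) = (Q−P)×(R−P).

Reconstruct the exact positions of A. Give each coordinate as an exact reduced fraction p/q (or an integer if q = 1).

A = (5/3, -26/3)

1. A_x = 5/3  [2·signedArea(ACD) = 0 ∩ AB · CD = 5/3]
2. A_y = -26/3  [2·signedArea(ACD) = 0 ∩ AB · CD = 5/3]
   → A = (5/3, -26/3)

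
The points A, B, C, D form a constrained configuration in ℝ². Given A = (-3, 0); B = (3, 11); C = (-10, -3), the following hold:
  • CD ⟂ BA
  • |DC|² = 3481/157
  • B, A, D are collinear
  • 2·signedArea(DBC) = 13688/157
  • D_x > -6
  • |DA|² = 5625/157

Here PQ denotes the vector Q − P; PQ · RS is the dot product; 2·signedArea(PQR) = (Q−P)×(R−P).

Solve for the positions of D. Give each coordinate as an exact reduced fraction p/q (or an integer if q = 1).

1. D_x = -921/157  [B, A, D are collinear ∩ CD ⟂ BA]
2. D_y = -825/157  [B, A, D are collinear ∩ CD ⟂ BA]
   → D = (-921/157, -825/157)

D = (-921/157, -825/157)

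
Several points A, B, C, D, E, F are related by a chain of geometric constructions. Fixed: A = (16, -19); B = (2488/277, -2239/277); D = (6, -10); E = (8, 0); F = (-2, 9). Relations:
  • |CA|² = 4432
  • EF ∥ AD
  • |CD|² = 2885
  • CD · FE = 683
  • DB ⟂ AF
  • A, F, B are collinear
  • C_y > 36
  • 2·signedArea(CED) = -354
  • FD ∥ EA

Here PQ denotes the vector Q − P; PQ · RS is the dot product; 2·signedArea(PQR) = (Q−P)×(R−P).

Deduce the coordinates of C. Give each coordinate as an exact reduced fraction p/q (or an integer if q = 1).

1. C_x = -20  [2·signedArea(CED) = -354 ∩ CD · FE = 683]
2. C_y = 37  [2·signedArea(CED) = -354 ∩ CD · FE = 683]
   → C = (-20, 37)

C = (-20, 37)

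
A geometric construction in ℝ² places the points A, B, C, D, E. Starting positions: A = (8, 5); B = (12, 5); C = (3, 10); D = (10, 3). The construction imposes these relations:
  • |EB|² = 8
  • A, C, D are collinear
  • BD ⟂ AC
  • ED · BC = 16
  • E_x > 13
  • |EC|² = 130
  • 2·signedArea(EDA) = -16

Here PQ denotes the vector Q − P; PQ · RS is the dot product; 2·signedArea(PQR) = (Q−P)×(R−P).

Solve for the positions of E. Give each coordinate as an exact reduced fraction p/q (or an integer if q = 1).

E = (14, 7)

1. E_x = 14  [2·signedArea(EDA) = -16 ∩ ED · BC = 16]
2. E_y = 7  [2·signedArea(EDA) = -16 ∩ ED · BC = 16]
   → E = (14, 7)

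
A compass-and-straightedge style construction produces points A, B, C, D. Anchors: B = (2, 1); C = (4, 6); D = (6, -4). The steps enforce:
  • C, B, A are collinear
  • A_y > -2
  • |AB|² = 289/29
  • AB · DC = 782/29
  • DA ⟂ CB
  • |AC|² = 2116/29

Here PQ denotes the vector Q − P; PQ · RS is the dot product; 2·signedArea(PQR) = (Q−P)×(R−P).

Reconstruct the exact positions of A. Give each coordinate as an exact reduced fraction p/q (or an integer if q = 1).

1. A_x = 24/29  [C, B, A are collinear ∩ DA ⟂ CB]
2. A_y = -56/29  [C, B, A are collinear ∩ DA ⟂ CB]
   → A = (24/29, -56/29)

A = (24/29, -56/29)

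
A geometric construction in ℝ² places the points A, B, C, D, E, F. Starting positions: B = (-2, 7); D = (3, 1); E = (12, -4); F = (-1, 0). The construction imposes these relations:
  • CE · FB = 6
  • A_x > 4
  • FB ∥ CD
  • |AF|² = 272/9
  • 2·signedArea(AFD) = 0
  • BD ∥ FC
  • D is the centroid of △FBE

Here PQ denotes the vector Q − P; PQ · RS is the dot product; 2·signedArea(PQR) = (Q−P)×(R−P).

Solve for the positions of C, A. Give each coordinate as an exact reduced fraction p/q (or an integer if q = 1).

1. C_x = 4  [FB ∥ CD ∩ BD ∥ FC]
2. C_y = -6  [FB ∥ CD ∩ BD ∥ FC]
   → C = (4, -6)
3. A_x = 13/3  [line -1·x + 4·y + -1 = 0 ∩ |AF|² = 272/9]
4. A_y = 4/3  [line -1·x + 4·y + -1 = 0 ∩ |AF|² = 272/9]
   → A = (13/3, 4/3)

A = (13/3, 4/3)
C = (4, -6)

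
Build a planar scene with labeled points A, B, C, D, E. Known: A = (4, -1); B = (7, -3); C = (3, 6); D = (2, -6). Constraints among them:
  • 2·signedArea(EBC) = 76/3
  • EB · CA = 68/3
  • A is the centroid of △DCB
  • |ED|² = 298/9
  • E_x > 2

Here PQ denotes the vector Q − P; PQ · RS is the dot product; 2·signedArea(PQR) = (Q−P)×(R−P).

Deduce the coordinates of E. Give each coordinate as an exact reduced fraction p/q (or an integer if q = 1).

1. E_x = 3  [2·signedArea(EBC) = 76/3 ∩ EB · CA = 68/3]
2. E_y = -1/3  [2·signedArea(EBC) = 76/3 ∩ EB · CA = 68/3]
   → E = (3, -1/3)

E = (3, -1/3)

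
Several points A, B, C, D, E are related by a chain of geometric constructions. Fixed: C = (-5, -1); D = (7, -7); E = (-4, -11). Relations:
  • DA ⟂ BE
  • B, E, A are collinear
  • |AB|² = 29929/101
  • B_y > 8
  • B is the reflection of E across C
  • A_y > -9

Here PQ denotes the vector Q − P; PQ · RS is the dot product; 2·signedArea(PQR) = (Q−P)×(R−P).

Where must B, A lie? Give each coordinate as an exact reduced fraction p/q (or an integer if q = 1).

1. B_x = -6  [B is the reflection of E across C]
2. B_y = 9  [B is the reflection of E across C]
   → B = (-6, 9)
3. A_x = -433/101  [B, E, A are collinear ∩ DA ⟂ BE]
4. A_y = -821/101  [B, E, A are collinear ∩ DA ⟂ BE]
   → A = (-433/101, -821/101)

A = (-433/101, -821/101)
B = (-6, 9)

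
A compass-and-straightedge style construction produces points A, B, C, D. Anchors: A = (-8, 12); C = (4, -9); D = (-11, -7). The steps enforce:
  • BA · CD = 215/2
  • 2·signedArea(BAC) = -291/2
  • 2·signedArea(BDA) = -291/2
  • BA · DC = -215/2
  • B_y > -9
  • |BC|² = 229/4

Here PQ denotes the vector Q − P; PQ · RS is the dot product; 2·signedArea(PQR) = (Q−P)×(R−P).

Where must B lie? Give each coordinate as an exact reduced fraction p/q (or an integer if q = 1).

B = (-7/2, -8)

1. B_x = -7/2  [2·signedArea(BAC) = -291/2 ∩ BA · DC = -215/2]
2. B_y = -8  [2·signedArea(BAC) = -291/2 ∩ BA · DC = -215/2]
   → B = (-7/2, -8)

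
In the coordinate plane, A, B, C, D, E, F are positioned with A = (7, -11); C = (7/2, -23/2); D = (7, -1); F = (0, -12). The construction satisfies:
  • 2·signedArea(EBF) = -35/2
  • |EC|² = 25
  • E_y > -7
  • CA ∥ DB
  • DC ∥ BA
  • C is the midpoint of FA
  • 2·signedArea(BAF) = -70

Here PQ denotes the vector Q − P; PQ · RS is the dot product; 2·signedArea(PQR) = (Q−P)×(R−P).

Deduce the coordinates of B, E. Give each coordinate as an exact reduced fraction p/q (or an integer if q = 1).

1. B_x = 21/2  [DC ∥ BA ∩ CA ∥ DB]
2. B_y = -1/2  [DC ∥ BA ∩ CA ∥ DB]
   → B = (21/2, -1/2)
3. E_x = 7/2  [line 23/2·x + -21/2·y + -217/2 = 0 ∩ |EC|² = 25]
4. E_y = -13/2  [line 23/2·x + -21/2·y + -217/2 = 0 ∩ |EC|² = 25]
   → E = (7/2, -13/2)

B = (21/2, -1/2)
E = (7/2, -13/2)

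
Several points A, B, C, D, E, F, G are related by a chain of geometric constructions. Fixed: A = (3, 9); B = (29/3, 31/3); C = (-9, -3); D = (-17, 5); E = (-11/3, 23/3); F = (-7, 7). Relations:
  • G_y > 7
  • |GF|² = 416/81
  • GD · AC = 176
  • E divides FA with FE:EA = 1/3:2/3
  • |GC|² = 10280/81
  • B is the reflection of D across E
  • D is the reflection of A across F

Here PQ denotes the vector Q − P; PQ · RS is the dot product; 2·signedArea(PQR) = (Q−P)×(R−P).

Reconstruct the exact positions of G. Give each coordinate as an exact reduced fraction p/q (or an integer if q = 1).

1. G_x = -43/9  [line 12·x + 12·y + -32 = 0 ∩ |GC|² = 10280/81]
2. G_y = 67/9  [line 12·x + 12·y + -32 = 0 ∩ |GC|² = 10280/81]
   → G = (-43/9, 67/9)

G = (-43/9, 67/9)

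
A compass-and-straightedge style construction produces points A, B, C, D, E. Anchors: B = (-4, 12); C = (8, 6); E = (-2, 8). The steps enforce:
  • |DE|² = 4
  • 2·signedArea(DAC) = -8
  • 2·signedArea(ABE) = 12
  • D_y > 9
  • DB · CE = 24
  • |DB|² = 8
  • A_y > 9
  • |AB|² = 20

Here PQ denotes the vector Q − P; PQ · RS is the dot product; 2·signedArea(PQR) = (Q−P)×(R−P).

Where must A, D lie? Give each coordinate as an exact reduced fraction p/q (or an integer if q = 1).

1. D_x = -2  [line 10·x + -2·y + 40 = 0 ∩ |DE|² = 4]
2. D_y = 10  [line 10·x + -2·y + 40 = 0 ∩ |DE|² = 4]
   → D = (-2, 10)
3. A_x = 0  [2·signedArea(ABE) = 12 ∩ 2·signedArea(DAC) = -8]
4. A_y = 10  [2·signedArea(ABE) = 12 ∩ 2·signedArea(DAC) = -8]
   → A = (0, 10)

A = (0, 10)
D = (-2, 10)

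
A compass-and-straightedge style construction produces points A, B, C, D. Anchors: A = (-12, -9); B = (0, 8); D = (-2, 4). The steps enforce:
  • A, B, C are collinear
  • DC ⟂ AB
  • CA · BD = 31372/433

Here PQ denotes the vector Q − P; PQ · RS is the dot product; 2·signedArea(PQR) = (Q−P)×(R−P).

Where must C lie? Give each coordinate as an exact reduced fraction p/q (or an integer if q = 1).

1. C_x = -1104/433  [A, B, C are collinear ∩ DC ⟂ AB]
2. C_y = 1900/433  [A, B, C are collinear ∩ DC ⟂ AB]
   → C = (-1104/433, 1900/433)

C = (-1104/433, 1900/433)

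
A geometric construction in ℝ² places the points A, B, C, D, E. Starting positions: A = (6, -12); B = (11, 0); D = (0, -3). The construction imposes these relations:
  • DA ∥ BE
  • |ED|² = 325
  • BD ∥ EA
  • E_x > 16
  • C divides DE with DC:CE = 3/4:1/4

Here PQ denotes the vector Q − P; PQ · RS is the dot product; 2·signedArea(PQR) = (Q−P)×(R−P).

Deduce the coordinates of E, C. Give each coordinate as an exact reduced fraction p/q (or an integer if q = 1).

1. E_x = 17  [BD ∥ EA ∩ DA ∥ BE]
2. E_y = -9  [BD ∥ EA ∩ DA ∥ BE]
   → E = (17, -9)
3. C_x = 51/4  [C divides DE with DC:CE = 3/4:1/4]
4. C_y = -15/2  [C divides DE with DC:CE = 3/4:1/4]
   → C = (51/4, -15/2)

C = (51/4, -15/2)
E = (17, -9)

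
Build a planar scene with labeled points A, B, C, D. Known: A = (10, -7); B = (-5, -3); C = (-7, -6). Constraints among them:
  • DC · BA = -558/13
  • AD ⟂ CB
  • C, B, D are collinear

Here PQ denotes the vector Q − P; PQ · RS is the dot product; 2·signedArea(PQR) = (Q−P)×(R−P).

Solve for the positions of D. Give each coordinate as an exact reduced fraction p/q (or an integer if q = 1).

1. D_x = -29/13  [C, B, D are collinear ∩ AD ⟂ CB]
2. D_y = 15/13  [C, B, D are collinear ∩ AD ⟂ CB]
   → D = (-29/13, 15/13)

D = (-29/13, 15/13)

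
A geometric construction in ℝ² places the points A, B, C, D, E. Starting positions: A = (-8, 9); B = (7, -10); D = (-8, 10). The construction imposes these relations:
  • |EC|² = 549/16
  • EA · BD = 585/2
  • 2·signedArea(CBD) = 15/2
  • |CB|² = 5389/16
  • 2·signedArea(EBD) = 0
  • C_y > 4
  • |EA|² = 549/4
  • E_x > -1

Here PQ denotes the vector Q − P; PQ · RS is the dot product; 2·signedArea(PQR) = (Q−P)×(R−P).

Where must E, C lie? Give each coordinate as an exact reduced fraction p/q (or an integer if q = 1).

C = (-17/4, 9/2)
E = (-1/2, 0)

1. E_x = -1/2  [2·signedArea(EBD) = 0 ∩ EA · BD = 585/2]
2. E_y = 0  [2·signedArea(EBD) = 0 ∩ EA · BD = 585/2]
   → E = (-1/2, 0)
3. C_x = -17/4  [line -20·x + -15·y + -35/2 = 0 ∩ |EC|² = 549/16]
4. C_y = 9/2  [line -20·x + -15·y + -35/2 = 0 ∩ |EC|² = 549/16]
   → C = (-17/4, 9/2)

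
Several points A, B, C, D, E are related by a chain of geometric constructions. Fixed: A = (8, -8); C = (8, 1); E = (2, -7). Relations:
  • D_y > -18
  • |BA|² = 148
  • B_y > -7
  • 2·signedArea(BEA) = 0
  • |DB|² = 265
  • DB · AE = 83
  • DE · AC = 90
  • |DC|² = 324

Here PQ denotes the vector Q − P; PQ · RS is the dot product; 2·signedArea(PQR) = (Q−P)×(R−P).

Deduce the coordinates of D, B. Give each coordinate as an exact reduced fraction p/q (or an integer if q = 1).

1. D_y = -17  [DE · AC = 90]
2. D_x = 8  [|DC|² = 324]
   → D = (8, -17)
3. B_x = -4  [DB · AE = 83 ∩ 2·signedArea(BEA) = 0]
4. B_y = -6  [DB · AE = 83 ∩ 2·signedArea(BEA) = 0]
   → B = (-4, -6)

B = (-4, -6)
D = (8, -17)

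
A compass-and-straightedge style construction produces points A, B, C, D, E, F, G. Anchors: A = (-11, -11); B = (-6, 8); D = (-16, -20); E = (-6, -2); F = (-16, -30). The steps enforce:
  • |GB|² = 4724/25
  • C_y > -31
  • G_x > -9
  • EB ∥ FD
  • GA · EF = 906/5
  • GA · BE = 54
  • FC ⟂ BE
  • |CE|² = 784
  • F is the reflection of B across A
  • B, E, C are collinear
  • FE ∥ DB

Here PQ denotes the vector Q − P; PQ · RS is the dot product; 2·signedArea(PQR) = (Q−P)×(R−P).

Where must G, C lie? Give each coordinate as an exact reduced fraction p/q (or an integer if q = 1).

1. G_x = -8  [GA · BE = 54 ∩ GA · EF = 906/5]
2. G_y = -28/5  [GA · BE = 54 ∩ GA · EF = 906/5]
   → G = (-8, -28/5)
3. C_x = -6  [B, E, C are collinear ∩ FC ⟂ BE]
4. C_y = -30  [B, E, C are collinear ∩ FC ⟂ BE]
   → C = (-6, -30)

C = (-6, -30)
G = (-8, -28/5)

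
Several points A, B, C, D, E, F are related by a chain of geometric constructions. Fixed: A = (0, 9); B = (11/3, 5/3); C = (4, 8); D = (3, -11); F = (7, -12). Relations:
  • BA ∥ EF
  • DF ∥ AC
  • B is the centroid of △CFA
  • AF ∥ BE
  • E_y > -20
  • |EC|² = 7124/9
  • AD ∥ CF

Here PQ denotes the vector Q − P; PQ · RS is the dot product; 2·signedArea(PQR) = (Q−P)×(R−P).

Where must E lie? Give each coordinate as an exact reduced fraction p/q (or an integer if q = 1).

1. E_x = 32/3  [BA ∥ EF ∩ AF ∥ BE]
2. E_y = -58/3  [BA ∥ EF ∩ AF ∥ BE]
   → E = (32/3, -58/3)

E = (32/3, -58/3)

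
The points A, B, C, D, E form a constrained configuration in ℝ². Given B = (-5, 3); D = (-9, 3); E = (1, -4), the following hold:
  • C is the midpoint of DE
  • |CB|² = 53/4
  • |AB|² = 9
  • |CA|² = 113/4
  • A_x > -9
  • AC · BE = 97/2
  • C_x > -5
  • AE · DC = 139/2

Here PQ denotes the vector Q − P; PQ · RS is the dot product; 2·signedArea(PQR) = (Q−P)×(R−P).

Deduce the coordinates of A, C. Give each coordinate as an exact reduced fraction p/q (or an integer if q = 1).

A = (-8, 3)
C = (-4, -1/2)

1. C_x = -4  [C is the midpoint of DE]
2. C_y = -1/2  [C is the midpoint of DE]
   → C = (-4, -1/2)
3. A_x = -8  [AC · BE = 97/2 ∩ AE · DC = 139/2]
4. A_y = 3  [AC · BE = 97/2 ∩ AE · DC = 139/2]
   → A = (-8, 3)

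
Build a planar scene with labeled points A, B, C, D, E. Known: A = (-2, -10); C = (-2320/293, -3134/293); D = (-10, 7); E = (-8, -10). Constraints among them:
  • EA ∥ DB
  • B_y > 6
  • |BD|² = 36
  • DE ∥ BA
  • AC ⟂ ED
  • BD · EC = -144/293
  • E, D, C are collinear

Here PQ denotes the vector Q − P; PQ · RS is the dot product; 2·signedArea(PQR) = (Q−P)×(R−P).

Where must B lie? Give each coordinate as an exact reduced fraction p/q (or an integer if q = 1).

B = (-4, 7)

1. B_x = -4  [DE ∥ BA ∩ EA ∥ DB]
2. B_y = 7  [DE ∥ BA ∩ EA ∥ DB]
   → B = (-4, 7)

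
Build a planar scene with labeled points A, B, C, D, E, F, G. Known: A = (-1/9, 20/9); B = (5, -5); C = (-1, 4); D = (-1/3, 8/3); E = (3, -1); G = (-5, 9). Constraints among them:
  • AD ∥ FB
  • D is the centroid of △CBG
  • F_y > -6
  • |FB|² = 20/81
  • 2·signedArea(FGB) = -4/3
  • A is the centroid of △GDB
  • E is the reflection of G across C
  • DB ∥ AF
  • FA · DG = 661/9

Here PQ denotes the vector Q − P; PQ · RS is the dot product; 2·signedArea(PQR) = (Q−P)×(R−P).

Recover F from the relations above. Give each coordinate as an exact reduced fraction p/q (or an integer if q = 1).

F = (47/9, -49/9)

1. F_x = 47/9  [AD ∥ FB ∩ DB ∥ AF]
2. F_y = -49/9  [AD ∥ FB ∩ DB ∥ AF]
   → F = (47/9, -49/9)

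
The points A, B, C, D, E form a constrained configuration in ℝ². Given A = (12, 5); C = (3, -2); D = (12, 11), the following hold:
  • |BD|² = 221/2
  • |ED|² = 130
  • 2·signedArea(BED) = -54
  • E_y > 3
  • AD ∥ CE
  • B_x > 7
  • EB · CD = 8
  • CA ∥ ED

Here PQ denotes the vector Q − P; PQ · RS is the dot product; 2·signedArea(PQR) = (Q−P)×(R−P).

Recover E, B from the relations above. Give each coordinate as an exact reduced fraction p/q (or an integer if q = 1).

1. E_x = 3  [CA ∥ ED ∩ AD ∥ CE]
2. E_y = 4  [CA ∥ ED ∩ AD ∥ CE]
   → E = (3, 4)
3. B_x = 15/2  [2·signedArea(BED) = -54 ∩ EB · CD = 8]
4. B_y = 3/2  [2·signedArea(BED) = -54 ∩ EB · CD = 8]
   → B = (15/2, 3/2)

B = (15/2, 3/2)
E = (3, 4)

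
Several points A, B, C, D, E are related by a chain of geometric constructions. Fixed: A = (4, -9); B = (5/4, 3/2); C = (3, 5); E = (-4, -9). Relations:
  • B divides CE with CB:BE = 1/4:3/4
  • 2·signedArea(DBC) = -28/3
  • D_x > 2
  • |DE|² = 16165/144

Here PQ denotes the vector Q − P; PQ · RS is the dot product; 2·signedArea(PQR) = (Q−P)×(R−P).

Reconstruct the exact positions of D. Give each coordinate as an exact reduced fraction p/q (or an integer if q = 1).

D = (11/4, -5/6)

1. D_x = 11/4  [line -7/2·x + 7/4·y + 133/12 = 0 ∩ |DE|² = 16165/144]
2. D_y = -5/6  [line -7/2·x + 7/4·y + 133/12 = 0 ∩ |DE|² = 16165/144]
   → D = (11/4, -5/6)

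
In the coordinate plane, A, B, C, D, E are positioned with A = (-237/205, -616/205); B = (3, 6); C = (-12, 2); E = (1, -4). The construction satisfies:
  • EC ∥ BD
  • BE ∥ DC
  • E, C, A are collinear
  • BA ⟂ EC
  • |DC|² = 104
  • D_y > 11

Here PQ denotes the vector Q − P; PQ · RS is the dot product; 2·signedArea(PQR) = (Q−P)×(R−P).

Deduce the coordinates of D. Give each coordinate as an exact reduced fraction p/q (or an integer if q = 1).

D = (-10, 12)

1. D_x = -10  [BE ∥ DC ∩ EC ∥ BD]
2. D_y = 12  [BE ∥ DC ∩ EC ∥ BD]
   → D = (-10, 12)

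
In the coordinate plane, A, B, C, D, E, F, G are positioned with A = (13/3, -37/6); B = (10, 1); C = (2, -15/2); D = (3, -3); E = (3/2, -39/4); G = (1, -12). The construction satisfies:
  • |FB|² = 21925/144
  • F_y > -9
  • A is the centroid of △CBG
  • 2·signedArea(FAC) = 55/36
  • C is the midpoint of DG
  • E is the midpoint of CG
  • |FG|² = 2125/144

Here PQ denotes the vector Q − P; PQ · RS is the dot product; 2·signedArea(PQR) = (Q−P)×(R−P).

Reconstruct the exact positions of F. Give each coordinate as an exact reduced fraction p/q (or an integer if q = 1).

F = (11/6, -33/4)

1. F_x = 11/6  [line 4/3·x + -7/3·y + -781/36 = 0 ∩ |FG|² = 2125/144]
2. F_y = -33/4  [line 4/3·x + -7/3·y + -781/36 = 0 ∩ |FG|² = 2125/144]
   → F = (11/6, -33/4)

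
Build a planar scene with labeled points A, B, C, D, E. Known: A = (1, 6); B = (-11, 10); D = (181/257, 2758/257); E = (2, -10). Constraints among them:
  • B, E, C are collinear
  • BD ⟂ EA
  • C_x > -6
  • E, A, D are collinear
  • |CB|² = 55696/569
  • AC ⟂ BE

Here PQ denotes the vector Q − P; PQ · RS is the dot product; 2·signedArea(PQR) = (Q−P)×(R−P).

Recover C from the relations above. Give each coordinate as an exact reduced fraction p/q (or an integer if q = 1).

1. C_x = -3191/569  [B, E, C are collinear ∩ AC ⟂ BE]
2. C_y = 970/569  [B, E, C are collinear ∩ AC ⟂ BE]
   → C = (-3191/569, 970/569)

C = (-3191/569, 970/569)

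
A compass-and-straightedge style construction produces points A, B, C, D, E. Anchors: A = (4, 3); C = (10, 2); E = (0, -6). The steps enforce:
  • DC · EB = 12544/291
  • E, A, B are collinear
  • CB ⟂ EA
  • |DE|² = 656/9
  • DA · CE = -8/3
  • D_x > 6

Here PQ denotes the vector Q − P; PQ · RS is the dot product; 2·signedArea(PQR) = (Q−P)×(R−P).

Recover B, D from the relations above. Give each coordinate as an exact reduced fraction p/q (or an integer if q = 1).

1. B_x = 448/97  [E, A, B are collinear ∩ CB ⟂ EA]
2. B_y = 426/97  [E, A, B are collinear ∩ CB ⟂ EA]
   → B = (448/97, 426/97)
3. D_x = 20/3  [DA · CE = -8/3 ∩ DC · EB = 12544/291]
4. D_y = -2/3  [DA · CE = -8/3 ∩ DC · EB = 12544/291]
   → D = (20/3, -2/3)

B = (448/97, 426/97)
D = (20/3, -2/3)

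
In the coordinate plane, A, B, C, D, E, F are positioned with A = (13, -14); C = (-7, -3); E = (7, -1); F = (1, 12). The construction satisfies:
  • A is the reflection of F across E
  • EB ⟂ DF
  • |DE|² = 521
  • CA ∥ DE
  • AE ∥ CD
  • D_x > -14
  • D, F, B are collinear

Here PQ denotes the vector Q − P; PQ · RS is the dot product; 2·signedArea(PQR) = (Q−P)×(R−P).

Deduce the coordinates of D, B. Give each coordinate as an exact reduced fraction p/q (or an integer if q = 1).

1. D_x = -13  [CA ∥ DE ∩ AE ∥ CD]
2. D_y = 10  [CA ∥ DE ∩ AE ∥ CD]
   → D = (-13, 10)
3. B_x = 253/50  [D, F, B are collinear ∩ EB ⟂ DF]
4. B_y = 629/50  [D, F, B are collinear ∩ EB ⟂ DF]
   → B = (253/50, 629/50)

B = (253/50, 629/50)
D = (-13, 10)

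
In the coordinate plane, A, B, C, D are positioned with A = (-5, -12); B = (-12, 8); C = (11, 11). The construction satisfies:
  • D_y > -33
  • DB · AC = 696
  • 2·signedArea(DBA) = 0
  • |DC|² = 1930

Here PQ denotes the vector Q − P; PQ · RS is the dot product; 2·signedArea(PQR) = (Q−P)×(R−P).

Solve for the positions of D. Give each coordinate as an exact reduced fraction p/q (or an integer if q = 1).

1. D_x = 2  [2·signedArea(DBA) = 0 ∩ DB · AC = 696]
2. D_y = -32  [2·signedArea(DBA) = 0 ∩ DB · AC = 696]
   → D = (2, -32)

D = (2, -32)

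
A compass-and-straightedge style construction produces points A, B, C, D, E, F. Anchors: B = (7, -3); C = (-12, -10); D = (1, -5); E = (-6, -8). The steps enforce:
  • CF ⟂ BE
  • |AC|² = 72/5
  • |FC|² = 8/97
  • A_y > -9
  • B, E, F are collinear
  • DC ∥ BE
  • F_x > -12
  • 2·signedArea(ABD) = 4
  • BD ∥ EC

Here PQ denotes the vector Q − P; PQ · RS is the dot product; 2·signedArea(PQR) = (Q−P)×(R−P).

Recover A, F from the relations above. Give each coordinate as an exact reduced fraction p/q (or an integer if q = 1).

A = (-42/5, -44/5)
F = (-1154/97, -996/97)

1. A_x = -42/5  [line 2·x + -6·y + -36 = 0 ∩ |AC|² = 72/5]
2. A_y = -44/5  [line 2·x + -6·y + -36 = 0 ∩ |AC|² = 72/5]
   → A = (-42/5, -44/5)
3. F_x = -1154/97  [B, E, F are collinear ∩ CF ⟂ BE]
4. F_y = -996/97  [B, E, F are collinear ∩ CF ⟂ BE]
   → F = (-1154/97, -996/97)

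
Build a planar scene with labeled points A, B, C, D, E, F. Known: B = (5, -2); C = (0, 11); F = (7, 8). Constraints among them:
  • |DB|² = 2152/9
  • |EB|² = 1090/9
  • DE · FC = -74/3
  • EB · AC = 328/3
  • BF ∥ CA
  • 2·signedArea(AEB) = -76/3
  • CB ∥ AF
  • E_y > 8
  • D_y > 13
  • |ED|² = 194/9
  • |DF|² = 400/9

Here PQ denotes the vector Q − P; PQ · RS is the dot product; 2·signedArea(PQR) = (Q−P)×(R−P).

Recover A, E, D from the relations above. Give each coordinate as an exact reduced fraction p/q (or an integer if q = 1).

1. A_x = 2  [CB ∥ AF ∩ BF ∥ CA]
2. A_y = 21  [CB ∥ AF ∩ BF ∥ CA]
   → A = (2, 21)
3. E_x = 14/3  [EB · AC = 328/3 ∩ 2·signedArea(AEB) = -76/3]
4. E_y = 9  [EB · AC = 328/3 ∩ 2·signedArea(AEB) = -76/3]
   → E = (14/3, 9)
5. D_x = 3  [line 7·x + -3·y + 19 = 0 ∩ |ED|² = 194/9]
6. D_y = 40/3  [line 7·x + -3·y + 19 = 0 ∩ |ED|² = 194/9]
   → D = (3, 40/3)

A = (2, 21)
D = (3, 40/3)
E = (14/3, 9)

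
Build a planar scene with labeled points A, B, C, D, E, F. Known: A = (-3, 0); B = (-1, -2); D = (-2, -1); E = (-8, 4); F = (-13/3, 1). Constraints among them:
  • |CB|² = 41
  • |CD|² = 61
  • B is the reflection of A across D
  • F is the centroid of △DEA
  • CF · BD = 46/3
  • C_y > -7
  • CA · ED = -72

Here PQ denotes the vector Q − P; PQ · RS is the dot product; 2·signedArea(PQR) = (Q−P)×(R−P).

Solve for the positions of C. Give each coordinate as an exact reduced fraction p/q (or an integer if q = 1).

C = (4, -6)

1. C_x = 4  [CA · ED = -72 ∩ CF · BD = 46/3]
2. C_y = -6  [CA · ED = -72 ∩ CF · BD = 46/3]
   → C = (4, -6)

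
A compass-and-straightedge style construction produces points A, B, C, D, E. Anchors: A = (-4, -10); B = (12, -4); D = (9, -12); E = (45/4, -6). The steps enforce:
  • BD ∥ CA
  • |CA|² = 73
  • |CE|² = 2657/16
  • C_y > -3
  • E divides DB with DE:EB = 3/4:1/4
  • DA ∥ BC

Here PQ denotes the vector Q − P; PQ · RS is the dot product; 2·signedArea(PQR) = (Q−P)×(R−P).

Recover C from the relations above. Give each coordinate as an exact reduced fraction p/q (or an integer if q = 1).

C = (-1, -2)

1. C_x = -1  [BD ∥ CA ∩ DA ∥ BC]
2. C_y = -2  [BD ∥ CA ∩ DA ∥ BC]
   → C = (-1, -2)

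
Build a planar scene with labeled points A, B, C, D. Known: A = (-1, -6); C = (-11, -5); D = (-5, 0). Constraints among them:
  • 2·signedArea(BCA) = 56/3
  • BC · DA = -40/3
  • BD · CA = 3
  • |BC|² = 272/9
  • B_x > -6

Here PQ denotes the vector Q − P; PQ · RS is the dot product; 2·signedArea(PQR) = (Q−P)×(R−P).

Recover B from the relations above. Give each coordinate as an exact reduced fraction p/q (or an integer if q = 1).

1. B_x = -17/3  [2·signedArea(BCA) = 56/3 ∩ BD · CA = 3]
2. B_y = -11/3  [2·signedArea(BCA) = 56/3 ∩ BD · CA = 3]
   → B = (-17/3, -11/3)

B = (-17/3, -11/3)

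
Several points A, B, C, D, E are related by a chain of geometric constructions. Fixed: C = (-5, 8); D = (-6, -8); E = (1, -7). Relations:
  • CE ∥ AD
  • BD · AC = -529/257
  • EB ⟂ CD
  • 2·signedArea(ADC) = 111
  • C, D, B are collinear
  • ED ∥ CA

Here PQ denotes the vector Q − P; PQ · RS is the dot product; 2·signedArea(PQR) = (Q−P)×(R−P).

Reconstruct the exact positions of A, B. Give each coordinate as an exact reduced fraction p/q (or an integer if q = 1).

1. A_x = -12  [CE ∥ AD ∩ ED ∥ CA]
2. A_y = 7  [CE ∥ AD ∩ ED ∥ CA]
   → A = (-12, 7)
3. B_x = -1519/257  [C, D, B are collinear ∩ EB ⟂ CD]
4. B_y = -1688/257  [C, D, B are collinear ∩ EB ⟂ CD]
   → B = (-1519/257, -1688/257)

A = (-12, 7)
B = (-1519/257, -1688/257)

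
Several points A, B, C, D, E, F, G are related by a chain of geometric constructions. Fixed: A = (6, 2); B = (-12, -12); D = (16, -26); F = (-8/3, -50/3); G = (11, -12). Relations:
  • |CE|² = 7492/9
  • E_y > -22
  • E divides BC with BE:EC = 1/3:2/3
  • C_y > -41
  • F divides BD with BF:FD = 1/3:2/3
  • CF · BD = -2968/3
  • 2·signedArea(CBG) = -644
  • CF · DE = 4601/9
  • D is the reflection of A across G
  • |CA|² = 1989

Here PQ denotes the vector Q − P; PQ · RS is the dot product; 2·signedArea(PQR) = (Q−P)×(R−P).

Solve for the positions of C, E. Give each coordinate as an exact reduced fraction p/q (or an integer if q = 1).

1. C_x = 21  [2·signedArea(CBG) = -644 ∩ CF · BD = -2968/3]
2. C_y = -40  [2·signedArea(CBG) = -644 ∩ CF · BD = -2968/3]
   → C = (21, -40)
3. E_x = -1  [E divides BC with BE:EC = 1/3:2/3]
4. E_y = -64/3  [E divides BC with BE:EC = 1/3:2/3]
   → E = (-1, -64/3)

C = (21, -40)
E = (-1, -64/3)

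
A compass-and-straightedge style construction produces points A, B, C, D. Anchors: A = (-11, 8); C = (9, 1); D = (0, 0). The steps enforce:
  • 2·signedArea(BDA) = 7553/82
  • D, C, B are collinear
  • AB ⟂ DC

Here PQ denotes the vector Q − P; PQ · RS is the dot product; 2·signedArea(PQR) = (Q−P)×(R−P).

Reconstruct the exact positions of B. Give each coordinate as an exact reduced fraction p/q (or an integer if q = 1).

B = (-819/82, -91/82)

1. B_x = -819/82  [D, C, B are collinear ∩ AB ⟂ DC]
2. B_y = -91/82  [D, C, B are collinear ∩ AB ⟂ DC]
   → B = (-819/82, -91/82)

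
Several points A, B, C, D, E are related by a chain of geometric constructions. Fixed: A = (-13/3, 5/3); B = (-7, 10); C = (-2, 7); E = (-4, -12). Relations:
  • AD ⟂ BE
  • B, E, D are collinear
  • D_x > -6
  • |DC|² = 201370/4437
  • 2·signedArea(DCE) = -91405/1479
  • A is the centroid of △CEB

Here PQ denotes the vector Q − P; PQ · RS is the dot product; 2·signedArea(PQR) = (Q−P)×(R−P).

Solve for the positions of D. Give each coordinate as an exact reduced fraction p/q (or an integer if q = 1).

D = (-2877/493, 2162/1479)

1. D_x = -2877/493  [B, E, D are collinear ∩ AD ⟂ BE]
2. D_y = 2162/1479  [B, E, D are collinear ∩ AD ⟂ BE]
   → D = (-2877/493, 2162/1479)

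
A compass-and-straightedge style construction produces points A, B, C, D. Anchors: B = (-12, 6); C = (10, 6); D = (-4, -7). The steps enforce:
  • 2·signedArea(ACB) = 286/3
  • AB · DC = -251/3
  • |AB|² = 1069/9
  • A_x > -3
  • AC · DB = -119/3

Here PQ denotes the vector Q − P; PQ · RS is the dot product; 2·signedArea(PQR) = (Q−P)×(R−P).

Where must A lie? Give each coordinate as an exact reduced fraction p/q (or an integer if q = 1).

A = (-2, 5/3)

1. A_x = -2  [AB · DC = -251/3 ∩ AC · DB = -119/3]
2. A_y = 5/3  [AB · DC = -251/3 ∩ AC · DB = -119/3]
   → A = (-2, 5/3)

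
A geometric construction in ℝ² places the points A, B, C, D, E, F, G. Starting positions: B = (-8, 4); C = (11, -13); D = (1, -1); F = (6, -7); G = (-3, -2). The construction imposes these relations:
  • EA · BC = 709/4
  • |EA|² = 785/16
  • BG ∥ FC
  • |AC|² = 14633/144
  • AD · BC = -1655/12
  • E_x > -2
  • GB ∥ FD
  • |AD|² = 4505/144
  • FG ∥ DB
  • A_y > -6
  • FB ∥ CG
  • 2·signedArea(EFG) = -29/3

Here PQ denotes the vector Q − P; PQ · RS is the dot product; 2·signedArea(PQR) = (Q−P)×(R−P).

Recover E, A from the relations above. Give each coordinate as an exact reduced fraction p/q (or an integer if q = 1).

A = (49/12, -17/3)
E = (-5/3, -5/3)

1. A_x = 49/12  [line -19·x + 17·y + 2087/12 = 0 ∩ |AC|² = 14633/144]
2. A_y = -17/3  [line -19·x + 17·y + 2087/12 = 0 ∩ |AC|² = 14633/144]
   → A = (49/12, -17/3)
3. E_x = -5/3  [2·signedArea(EFG) = -29/3 ∩ EA · BC = 709/4]
4. E_y = -5/3  [2·signedArea(EFG) = -29/3 ∩ EA · BC = 709/4]
   → E = (-5/3, -5/3)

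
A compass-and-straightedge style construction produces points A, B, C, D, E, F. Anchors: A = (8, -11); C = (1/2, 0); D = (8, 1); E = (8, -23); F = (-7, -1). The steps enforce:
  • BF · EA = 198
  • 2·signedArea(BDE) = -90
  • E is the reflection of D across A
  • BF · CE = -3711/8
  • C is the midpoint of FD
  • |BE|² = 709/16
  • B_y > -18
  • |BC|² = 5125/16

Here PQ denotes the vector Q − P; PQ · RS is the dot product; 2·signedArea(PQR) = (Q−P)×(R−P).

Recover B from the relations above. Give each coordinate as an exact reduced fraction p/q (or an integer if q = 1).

B = (17/4, -35/2)

1. B_x = 17/4  [2·signedArea(BDE) = -90 ∩ BF · CE = -3711/8]
2. B_y = -35/2  [2·signedArea(BDE) = -90 ∩ BF · CE = -3711/8]
   → B = (17/4, -35/2)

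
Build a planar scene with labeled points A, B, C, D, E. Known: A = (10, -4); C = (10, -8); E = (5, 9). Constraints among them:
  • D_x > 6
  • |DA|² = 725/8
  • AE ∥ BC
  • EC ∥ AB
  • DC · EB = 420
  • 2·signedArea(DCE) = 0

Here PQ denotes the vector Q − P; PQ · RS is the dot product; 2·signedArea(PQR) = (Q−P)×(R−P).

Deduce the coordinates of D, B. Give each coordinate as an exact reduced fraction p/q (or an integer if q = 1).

B = (15, -21)
D = (25/4, 19/4)

1. B_x = 15  [AE ∥ BC ∩ EC ∥ AB]
2. B_y = -21  [AE ∥ BC ∩ EC ∥ AB]
   → B = (15, -21)
3. D_x = 25/4  [2·signedArea(DCE) = 0 ∩ DC · EB = 420]
4. D_y = 19/4  [2·signedArea(DCE) = 0 ∩ DC · EB = 420]
   → D = (25/4, 19/4)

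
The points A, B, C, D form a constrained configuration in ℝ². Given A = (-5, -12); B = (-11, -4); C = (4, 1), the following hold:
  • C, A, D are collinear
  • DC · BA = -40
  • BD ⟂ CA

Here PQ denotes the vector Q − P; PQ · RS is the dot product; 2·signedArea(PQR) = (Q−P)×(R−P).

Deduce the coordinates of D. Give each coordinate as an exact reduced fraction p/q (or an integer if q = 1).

D = (-16/5, -47/5)

1. D_x = -16/5  [C, A, D are collinear ∩ BD ⟂ CA]
2. D_y = -47/5  [C, A, D are collinear ∩ BD ⟂ CA]
   → D = (-16/5, -47/5)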